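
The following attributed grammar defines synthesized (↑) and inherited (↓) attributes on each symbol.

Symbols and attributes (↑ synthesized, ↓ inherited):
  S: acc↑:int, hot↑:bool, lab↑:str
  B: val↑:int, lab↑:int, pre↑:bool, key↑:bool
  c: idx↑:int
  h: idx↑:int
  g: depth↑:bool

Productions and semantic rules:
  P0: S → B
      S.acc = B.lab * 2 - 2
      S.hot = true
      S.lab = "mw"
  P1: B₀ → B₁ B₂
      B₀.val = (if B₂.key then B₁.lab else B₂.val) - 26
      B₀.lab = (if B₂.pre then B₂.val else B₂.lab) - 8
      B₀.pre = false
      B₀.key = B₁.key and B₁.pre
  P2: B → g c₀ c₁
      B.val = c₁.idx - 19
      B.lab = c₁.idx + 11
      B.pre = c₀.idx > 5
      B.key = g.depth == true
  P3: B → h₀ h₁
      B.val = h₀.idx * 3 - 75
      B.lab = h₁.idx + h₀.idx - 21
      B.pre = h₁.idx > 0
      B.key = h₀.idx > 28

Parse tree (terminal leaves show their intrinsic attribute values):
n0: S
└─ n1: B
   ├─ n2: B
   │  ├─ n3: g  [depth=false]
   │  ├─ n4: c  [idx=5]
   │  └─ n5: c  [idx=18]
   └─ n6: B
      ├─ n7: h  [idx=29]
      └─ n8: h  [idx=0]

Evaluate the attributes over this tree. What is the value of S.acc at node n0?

1. n3.depth = false  [terminal]
2. n4.idx = 5  [terminal]
3. n5.idx = 18  [terminal]
4. n2.val = -1  [c₁.idx - 19]
5. n2.lab = 29  [c₁.idx + 11]
6. n2.pre = false  [c₀.idx > 5]
7. n2.key = false  [g.depth == true]
8. n7.idx = 29  [terminal]
9. n8.idx = 0  [terminal]
10. n6.val = 12  [h₀.idx * 3 - 75]
11. n6.lab = 8  [h₁.idx + h₀.idx - 21]
12. n6.pre = false  [h₁.idx > 0]
13. n6.key = true  [h₀.idx > 28]
14. n1.val = 3  [(if B₂.key then B₁.lab else B₂.val) - 26]
15. n1.lab = 0  [(if B₂.pre then B₂.val else B₂.lab) - 8]
16. n1.pre = false  [false]
17. n1.key = false  [B₁.key and B₁.pre]
18. n0.acc = -2  [B.lab * 2 - 2]
19. n0.hot = true  [true]
20. n0.lab = "mw"  ["mw"]

-2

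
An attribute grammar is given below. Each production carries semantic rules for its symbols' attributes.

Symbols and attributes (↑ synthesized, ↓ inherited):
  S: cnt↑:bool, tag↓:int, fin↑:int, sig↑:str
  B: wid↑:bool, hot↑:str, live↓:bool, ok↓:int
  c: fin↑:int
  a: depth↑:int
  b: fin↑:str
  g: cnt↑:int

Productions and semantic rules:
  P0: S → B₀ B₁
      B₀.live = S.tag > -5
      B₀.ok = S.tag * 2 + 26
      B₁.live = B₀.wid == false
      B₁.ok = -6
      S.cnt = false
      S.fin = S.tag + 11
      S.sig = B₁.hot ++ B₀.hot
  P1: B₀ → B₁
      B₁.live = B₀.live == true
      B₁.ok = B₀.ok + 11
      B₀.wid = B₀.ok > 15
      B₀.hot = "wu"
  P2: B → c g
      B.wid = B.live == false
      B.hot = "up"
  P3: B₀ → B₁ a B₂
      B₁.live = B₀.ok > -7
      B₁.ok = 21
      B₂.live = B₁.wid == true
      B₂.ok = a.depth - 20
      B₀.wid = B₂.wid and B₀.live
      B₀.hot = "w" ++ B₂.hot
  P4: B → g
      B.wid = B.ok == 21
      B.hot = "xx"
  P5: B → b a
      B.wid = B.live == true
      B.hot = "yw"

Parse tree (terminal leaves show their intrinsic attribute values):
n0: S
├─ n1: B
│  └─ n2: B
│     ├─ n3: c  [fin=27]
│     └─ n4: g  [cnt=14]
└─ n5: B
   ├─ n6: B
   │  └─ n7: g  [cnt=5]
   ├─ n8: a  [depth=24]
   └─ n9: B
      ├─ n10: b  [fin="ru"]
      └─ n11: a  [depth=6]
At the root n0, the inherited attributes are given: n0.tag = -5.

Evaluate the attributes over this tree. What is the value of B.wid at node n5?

false

1. n0.tag = -5  [given at root]
2. n1.live = false  [S.tag > -5]
3. n1.ok = 16  [S.tag * 2 + 26]
4. n2.live = false  [B₀.live == true]
5. n2.ok = 27  [B₀.ok + 11]
6. n3.fin = 27  [terminal]
7. n4.cnt = 14  [terminal]
8. n2.wid = true  [B.live == false]
9. n2.hot = "up"  ["up"]
10. n1.wid = true  [B₀.ok > 15]
11. n1.hot = "wu"  ["wu"]
12. n5.live = false  [B₀.wid == false]
13. n5.ok = -6  [-6]
14. n6.live = true  [B₀.ok > -7]
15. n6.ok = 21  [21]
16. n7.cnt = 5  [terminal]
17. n6.wid = true  [B.ok == 21]
18. n6.hot = "xx"  ["xx"]
19. n8.depth = 24  [terminal]
20. n9.live = true  [B₁.wid == true]
21. n9.ok = 4  [a.depth - 20]
22. n10.fin = "ru"  [terminal]
23. n11.depth = 6  [terminal]
24. n9.wid = true  [B.live == true]
25. n9.hot = "yw"  ["yw"]
26. n5.wid = false  [B₂.wid and B₀.live]
27. n5.hot = "wyw"  ["w" ++ B₂.hot]
28. n0.cnt = false  [false]
29. n0.fin = 6  [S.tag + 11]
30. n0.sig = "wywwu"  [B₁.hot ++ B₀.hot]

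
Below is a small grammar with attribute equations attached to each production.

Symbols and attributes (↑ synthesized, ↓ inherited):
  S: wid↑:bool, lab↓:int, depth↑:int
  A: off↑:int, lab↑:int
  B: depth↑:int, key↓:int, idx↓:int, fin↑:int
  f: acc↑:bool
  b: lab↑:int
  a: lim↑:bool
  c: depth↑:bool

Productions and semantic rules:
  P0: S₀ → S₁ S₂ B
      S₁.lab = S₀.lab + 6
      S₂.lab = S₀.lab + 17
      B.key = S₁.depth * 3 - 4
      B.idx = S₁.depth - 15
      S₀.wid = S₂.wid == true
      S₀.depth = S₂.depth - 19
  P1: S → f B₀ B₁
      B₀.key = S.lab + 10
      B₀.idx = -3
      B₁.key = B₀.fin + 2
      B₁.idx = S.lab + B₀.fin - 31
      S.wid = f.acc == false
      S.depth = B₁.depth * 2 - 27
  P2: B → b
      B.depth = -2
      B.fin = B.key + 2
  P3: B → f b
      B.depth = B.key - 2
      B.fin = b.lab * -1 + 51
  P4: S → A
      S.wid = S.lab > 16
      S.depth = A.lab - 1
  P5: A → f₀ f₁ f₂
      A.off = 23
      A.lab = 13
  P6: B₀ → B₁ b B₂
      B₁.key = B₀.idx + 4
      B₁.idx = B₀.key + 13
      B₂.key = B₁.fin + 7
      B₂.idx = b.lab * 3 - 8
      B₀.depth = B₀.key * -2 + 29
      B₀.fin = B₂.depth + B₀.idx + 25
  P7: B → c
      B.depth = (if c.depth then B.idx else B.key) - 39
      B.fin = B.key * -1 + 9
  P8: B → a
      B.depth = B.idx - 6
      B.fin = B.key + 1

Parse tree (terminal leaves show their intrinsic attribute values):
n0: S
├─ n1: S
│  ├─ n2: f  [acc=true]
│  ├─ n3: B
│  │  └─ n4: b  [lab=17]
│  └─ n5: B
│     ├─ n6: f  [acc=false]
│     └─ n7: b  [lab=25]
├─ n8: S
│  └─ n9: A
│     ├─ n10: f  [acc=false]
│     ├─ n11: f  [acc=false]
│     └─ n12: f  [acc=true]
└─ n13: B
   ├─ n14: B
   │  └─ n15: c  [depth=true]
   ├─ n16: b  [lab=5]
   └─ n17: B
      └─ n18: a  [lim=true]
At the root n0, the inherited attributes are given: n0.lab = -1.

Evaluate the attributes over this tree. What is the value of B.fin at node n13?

18

1. n0.lab = -1  [given at root]
2. n1.lab = 5  [S₀.lab + 6]
3. n2.acc = true  [terminal]
4. n3.key = 15  [S.lab + 10]
5. n3.idx = -3  [-3]
6. n4.lab = 17  [terminal]
7. n3.depth = -2  [-2]
8. n3.fin = 17  [B.key + 2]
9. n5.key = 19  [B₀.fin + 2]
10. n5.idx = -9  [S.lab + B₀.fin - 31]
11. n6.acc = false  [terminal]
12. n7.lab = 25  [terminal]
13. n5.depth = 17  [B.key - 2]
14. n5.fin = 26  [b.lab * -1 + 51]
15. n1.wid = false  [f.acc == false]
16. n1.depth = 7  [B₁.depth * 2 - 27]
17. n8.lab = 16  [S₀.lab + 17]
18. n10.acc = false  [terminal]
19. n11.acc = false  [terminal]
20. n12.acc = true  [terminal]
21. n9.off = 23  [23]
22. n9.lab = 13  [13]
23. n8.wid = false  [S.lab > 16]
24. n8.depth = 12  [A.lab - 1]
25. n13.key = 17  [S₁.depth * 3 - 4]
26. n13.idx = -8  [S₁.depth - 15]
27. n14.key = -4  [B₀.idx + 4]
28. n14.idx = 30  [B₀.key + 13]
29. n15.depth = true  [terminal]
30. n14.depth = -9  [(if c.depth then B.idx else B.key) - 39]
31. n14.fin = 13  [B.key * -1 + 9]
32. n16.lab = 5  [terminal]
33. n17.key = 20  [B₁.fin + 7]
34. n17.idx = 7  [b.lab * 3 - 8]
35. n18.lim = true  [terminal]
36. n17.depth = 1  [B.idx - 6]
37. n17.fin = 21  [B.key + 1]
38. n13.depth = -5  [B₀.key * -2 + 29]
39. n13.fin = 18  [B₂.depth + B₀.idx + 25]
40. n0.wid = false  [S₂.wid == true]
41. n0.depth = -7  [S₂.depth - 19]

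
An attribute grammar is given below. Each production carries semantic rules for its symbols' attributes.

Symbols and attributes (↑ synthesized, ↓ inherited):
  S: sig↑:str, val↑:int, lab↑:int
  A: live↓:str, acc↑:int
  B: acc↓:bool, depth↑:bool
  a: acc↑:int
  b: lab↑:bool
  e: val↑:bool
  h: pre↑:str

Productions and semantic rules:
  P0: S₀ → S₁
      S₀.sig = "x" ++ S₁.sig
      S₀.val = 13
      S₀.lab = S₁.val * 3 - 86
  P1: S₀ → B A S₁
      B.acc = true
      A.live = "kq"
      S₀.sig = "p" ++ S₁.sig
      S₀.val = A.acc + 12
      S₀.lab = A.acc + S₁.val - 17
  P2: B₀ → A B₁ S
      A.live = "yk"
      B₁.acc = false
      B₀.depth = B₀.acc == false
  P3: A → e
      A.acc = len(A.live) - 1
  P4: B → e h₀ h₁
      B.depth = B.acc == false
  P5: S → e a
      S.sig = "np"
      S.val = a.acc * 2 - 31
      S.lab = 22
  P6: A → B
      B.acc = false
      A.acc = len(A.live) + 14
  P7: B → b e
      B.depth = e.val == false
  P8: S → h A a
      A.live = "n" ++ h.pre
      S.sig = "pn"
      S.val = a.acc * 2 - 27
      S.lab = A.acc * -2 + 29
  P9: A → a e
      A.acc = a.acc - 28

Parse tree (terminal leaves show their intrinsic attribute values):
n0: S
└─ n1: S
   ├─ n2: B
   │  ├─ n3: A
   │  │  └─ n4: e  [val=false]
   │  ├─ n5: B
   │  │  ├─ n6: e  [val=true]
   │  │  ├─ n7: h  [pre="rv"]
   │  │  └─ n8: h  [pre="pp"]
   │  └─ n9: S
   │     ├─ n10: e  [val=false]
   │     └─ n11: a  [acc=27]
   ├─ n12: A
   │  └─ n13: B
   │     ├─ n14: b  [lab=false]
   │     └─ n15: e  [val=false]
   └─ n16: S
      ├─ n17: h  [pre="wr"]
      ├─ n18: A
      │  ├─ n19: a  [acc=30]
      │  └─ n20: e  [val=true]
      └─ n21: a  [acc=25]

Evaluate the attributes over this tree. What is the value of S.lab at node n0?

1. n2.acc = true  [true]
2. n3.live = "yk"  ["yk"]
3. n4.val = false  [terminal]
4. n3.acc = 1  [len(A.live) - 1]
5. n5.acc = false  [false]
6. n6.val = true  [terminal]
7. n7.pre = "rv"  [terminal]
8. n8.pre = "pp"  [terminal]
9. n5.depth = true  [B.acc == false]
10. n10.val = false  [terminal]
11. n11.acc = 27  [terminal]
12. n9.sig = "np"  ["np"]
13. n9.val = 23  [a.acc * 2 - 31]
14. n9.lab = 22  [22]
15. n2.depth = false  [B₀.acc == false]
16. n12.live = "kq"  ["kq"]
17. n13.acc = false  [false]
18. n14.lab = false  [terminal]
19. n15.val = false  [terminal]
20. n13.depth = true  [e.val == false]
21. n12.acc = 16  [len(A.live) + 14]
22. n17.pre = "wr"  [terminal]
23. n18.live = "nwr"  ["n" ++ h.pre]
24. n19.acc = 30  [terminal]
25. n20.val = true  [terminal]
26. n18.acc = 2  [a.acc - 28]
27. n21.acc = 25  [terminal]
28. n16.sig = "pn"  ["pn"]
29. n16.val = 23  [a.acc * 2 - 27]
30. n16.lab = 25  [A.acc * -2 + 29]
31. n1.sig = "ppn"  ["p" ++ S₁.sig]
32. n1.val = 28  [A.acc + 12]
33. n1.lab = 22  [A.acc + S₁.val - 17]
34. n0.sig = "xppn"  ["x" ++ S₁.sig]
35. n0.val = 13  [13]
36. n0.lab = -2  [S₁.val * 3 - 86]

-2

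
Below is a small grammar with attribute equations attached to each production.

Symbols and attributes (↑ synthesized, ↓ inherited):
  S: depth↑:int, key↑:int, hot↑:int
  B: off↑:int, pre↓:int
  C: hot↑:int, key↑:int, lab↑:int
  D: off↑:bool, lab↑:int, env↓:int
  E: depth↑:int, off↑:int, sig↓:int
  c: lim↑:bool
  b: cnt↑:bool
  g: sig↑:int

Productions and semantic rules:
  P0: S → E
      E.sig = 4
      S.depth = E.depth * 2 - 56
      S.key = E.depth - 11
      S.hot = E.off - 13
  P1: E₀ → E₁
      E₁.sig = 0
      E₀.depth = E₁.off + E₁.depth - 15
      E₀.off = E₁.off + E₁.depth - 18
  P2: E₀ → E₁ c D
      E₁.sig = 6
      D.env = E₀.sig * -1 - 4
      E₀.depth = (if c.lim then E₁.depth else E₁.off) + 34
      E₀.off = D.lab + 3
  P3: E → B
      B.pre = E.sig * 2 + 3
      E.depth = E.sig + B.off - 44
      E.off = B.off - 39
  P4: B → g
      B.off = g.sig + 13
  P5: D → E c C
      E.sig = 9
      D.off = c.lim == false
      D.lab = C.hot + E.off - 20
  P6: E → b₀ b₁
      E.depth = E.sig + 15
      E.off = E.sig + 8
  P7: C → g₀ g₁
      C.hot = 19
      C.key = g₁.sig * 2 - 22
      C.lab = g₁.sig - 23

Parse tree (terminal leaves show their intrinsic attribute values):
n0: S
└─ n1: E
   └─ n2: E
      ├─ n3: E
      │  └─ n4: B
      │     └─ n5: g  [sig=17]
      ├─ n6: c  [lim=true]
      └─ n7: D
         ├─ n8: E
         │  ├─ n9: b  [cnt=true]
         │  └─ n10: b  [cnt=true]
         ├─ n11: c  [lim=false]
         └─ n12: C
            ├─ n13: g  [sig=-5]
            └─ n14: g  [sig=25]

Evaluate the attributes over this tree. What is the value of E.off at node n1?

27

1. n1.sig = 4  [4]
2. n2.sig = 0  [0]
3. n3.sig = 6  [6]
4. n4.pre = 15  [E.sig * 2 + 3]
5. n5.sig = 17  [terminal]
6. n4.off = 30  [g.sig + 13]
7. n3.depth = -8  [E.sig + B.off - 44]
8. n3.off = -9  [B.off - 39]
9. n6.lim = true  [terminal]
10. n7.env = -4  [E₀.sig * -1 - 4]
11. n8.sig = 9  [9]
12. n9.cnt = true  [terminal]
13. n10.cnt = true  [terminal]
14. n8.depth = 24  [E.sig + 15]
15. n8.off = 17  [E.sig + 8]
16. n11.lim = false  [terminal]
17. n13.sig = -5  [terminal]
18. n14.sig = 25  [terminal]
19. n12.hot = 19  [19]
20. n12.key = 28  [g₁.sig * 2 - 22]
21. n12.lab = 2  [g₁.sig - 23]
22. n7.off = true  [c.lim == false]
23. n7.lab = 16  [C.hot + E.off - 20]
24. n2.depth = 26  [(if c.lim then E₁.depth else E₁.off) + 34]
25. n2.off = 19  [D.lab + 3]
26. n1.depth = 30  [E₁.off + E₁.depth - 15]
27. n1.off = 27  [E₁.off + E₁.depth - 18]
28. n0.depth = 4  [E.depth * 2 - 56]
29. n0.key = 19  [E.depth - 11]
30. n0.hot = 14  [E.off - 13]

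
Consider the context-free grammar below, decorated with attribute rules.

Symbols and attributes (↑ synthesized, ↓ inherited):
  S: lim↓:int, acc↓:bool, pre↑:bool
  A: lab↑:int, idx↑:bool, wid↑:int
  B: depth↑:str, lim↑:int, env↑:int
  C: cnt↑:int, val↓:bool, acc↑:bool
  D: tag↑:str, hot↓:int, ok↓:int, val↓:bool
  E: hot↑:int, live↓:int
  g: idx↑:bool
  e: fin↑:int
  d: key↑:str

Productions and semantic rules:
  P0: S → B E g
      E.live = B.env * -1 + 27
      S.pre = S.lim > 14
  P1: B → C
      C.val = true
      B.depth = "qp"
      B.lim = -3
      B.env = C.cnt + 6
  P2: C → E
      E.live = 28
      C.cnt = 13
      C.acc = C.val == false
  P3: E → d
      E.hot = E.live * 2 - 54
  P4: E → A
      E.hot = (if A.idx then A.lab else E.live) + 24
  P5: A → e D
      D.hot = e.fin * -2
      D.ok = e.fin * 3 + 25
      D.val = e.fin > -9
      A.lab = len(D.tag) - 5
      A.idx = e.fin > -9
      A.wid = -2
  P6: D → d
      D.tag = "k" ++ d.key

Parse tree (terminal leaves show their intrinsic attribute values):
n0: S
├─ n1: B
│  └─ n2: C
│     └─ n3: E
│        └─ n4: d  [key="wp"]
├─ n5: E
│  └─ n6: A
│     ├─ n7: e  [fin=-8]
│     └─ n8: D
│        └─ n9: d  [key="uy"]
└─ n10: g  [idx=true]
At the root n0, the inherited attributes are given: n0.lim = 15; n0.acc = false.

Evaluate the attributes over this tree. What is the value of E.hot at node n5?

1. n0.lim = 15  [given at root]
2. n0.acc = false  [given at root]
3. n2.val = true  [true]
4. n3.live = 28  [28]
5. n4.key = "wp"  [terminal]
6. n3.hot = 2  [E.live * 2 - 54]
7. n2.cnt = 13  [13]
8. n2.acc = false  [C.val == false]
9. n1.depth = "qp"  ["qp"]
10. n1.lim = -3  [-3]
11. n1.env = 19  [C.cnt + 6]
12. n5.live = 8  [B.env * -1 + 27]
13. n7.fin = -8  [terminal]
14. n8.hot = 16  [e.fin * -2]
15. n8.ok = 1  [e.fin * 3 + 25]
16. n8.val = true  [e.fin > -9]
17. n9.key = "uy"  [terminal]
18. n8.tag = "kuy"  ["k" ++ d.key]
19. n6.lab = -2  [len(D.tag) - 5]
20. n6.idx = true  [e.fin > -9]
21. n6.wid = -2  [-2]
22. n5.hot = 22  [(if A.idx then A.lab else E.live) + 24]
23. n10.idx = true  [terminal]
24. n0.pre = true  [S.lim > 14]

22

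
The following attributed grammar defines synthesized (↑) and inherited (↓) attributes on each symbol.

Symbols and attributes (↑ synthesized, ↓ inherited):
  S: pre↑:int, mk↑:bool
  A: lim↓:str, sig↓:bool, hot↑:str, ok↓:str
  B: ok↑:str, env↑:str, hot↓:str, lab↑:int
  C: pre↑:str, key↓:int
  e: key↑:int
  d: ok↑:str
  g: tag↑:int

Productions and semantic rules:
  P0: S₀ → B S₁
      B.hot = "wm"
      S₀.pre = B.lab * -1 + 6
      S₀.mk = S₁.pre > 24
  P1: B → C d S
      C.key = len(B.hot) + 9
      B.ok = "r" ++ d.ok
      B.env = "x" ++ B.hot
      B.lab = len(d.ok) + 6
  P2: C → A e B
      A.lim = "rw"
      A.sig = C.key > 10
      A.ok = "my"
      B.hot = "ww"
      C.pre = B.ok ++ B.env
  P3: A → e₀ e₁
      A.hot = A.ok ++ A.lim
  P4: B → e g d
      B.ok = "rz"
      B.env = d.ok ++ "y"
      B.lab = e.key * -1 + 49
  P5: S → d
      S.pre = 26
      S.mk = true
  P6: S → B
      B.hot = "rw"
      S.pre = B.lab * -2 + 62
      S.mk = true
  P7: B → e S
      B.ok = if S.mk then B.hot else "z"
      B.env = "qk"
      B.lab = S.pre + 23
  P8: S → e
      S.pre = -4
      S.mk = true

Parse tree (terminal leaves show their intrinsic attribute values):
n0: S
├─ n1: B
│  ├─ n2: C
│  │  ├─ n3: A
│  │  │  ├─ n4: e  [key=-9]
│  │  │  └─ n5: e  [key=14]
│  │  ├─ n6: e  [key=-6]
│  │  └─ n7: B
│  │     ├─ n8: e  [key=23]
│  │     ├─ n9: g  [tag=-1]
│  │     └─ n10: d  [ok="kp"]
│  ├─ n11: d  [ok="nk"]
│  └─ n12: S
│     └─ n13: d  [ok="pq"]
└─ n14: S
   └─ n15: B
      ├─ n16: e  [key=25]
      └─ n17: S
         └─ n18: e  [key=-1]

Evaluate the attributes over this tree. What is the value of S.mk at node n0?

1. n1.hot = "wm"  ["wm"]
2. n2.key = 11  [len(B.hot) + 9]
3. n3.lim = "rw"  ["rw"]
4. n3.sig = true  [C.key > 10]
5. n3.ok = "my"  ["my"]
6. n4.key = -9  [terminal]
7. n5.key = 14  [terminal]
8. n3.hot = "myrw"  [A.ok ++ A.lim]
9. n6.key = -6  [terminal]
10. n7.hot = "ww"  ["ww"]
11. n8.key = 23  [terminal]
12. n9.tag = -1  [terminal]
13. n10.ok = "kp"  [terminal]
14. n7.ok = "rz"  ["rz"]
15. n7.env = "kpy"  [d.ok ++ "y"]
16. n7.lab = 26  [e.key * -1 + 49]
17. n2.pre = "rzkpy"  [B.ok ++ B.env]
18. n11.ok = "nk"  [terminal]
19. n13.ok = "pq"  [terminal]
20. n12.pre = 26  [26]
21. n12.mk = true  [true]
22. n1.ok = "rnk"  ["r" ++ d.ok]
23. n1.env = "xwm"  ["x" ++ B.hot]
24. n1.lab = 8  [len(d.ok) + 6]
25. n15.hot = "rw"  ["rw"]
26. n16.key = 25  [terminal]
27. n18.key = -1  [terminal]
28. n17.pre = -4  [-4]
29. n17.mk = true  [true]
30. n15.ok = "rw"  [if S.mk then B.hot else "z"]
31. n15.env = "qk"  ["qk"]
32. n15.lab = 19  [S.pre + 23]
33. n14.pre = 24  [B.lab * -2 + 62]
34. n14.mk = true  [true]
35. n0.pre = -2  [B.lab * -1 + 6]
36. n0.mk = false  [S₁.pre > 24]

false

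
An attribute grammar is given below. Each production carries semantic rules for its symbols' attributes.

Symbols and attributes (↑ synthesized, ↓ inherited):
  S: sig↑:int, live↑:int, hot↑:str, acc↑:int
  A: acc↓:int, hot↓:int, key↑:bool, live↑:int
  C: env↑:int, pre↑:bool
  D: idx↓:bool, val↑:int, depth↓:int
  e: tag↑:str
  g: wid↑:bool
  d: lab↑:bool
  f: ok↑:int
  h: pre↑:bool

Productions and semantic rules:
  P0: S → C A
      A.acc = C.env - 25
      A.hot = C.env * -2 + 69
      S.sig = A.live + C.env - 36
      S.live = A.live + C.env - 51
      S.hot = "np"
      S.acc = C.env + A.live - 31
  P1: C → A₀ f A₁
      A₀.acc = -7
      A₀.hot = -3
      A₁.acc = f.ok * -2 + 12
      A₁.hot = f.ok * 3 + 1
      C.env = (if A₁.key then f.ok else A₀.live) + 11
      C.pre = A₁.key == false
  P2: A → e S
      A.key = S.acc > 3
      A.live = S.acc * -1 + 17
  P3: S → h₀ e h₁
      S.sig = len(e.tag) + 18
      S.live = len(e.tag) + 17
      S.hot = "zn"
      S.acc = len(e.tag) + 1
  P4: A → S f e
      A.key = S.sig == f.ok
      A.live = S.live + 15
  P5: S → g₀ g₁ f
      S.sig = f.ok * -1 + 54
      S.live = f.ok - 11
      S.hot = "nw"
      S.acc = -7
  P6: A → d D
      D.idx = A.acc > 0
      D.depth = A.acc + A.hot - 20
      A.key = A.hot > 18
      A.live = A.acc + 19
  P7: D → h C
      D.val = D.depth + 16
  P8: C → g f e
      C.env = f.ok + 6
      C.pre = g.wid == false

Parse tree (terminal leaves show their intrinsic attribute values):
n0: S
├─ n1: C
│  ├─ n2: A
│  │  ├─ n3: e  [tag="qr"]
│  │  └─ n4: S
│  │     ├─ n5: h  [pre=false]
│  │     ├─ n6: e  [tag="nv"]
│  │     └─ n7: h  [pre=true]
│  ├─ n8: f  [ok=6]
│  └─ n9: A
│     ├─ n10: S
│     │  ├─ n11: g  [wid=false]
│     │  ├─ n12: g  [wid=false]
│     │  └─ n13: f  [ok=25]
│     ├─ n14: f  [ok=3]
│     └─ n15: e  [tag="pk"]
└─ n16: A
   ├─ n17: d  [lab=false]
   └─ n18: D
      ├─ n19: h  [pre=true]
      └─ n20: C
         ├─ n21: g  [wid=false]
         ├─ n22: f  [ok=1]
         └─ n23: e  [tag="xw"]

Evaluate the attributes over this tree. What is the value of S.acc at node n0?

1. n2.acc = -7  [-7]
2. n2.hot = -3  [-3]
3. n3.tag = "qr"  [terminal]
4. n5.pre = false  [terminal]
5. n6.tag = "nv"  [terminal]
6. n7.pre = true  [terminal]
7. n4.sig = 20  [len(e.tag) + 18]
8. n4.live = 19  [len(e.tag) + 17]
9. n4.hot = "zn"  ["zn"]
10. n4.acc = 3  [len(e.tag) + 1]
11. n2.key = false  [S.acc > 3]
12. n2.live = 14  [S.acc * -1 + 17]
13. n8.ok = 6  [terminal]
14. n9.acc = 0  [f.ok * -2 + 12]
15. n9.hot = 19  [f.ok * 3 + 1]
16. n11.wid = false  [terminal]
17. n12.wid = false  [terminal]
18. n13.ok = 25  [terminal]
19. n10.sig = 29  [f.ok * -1 + 54]
20. n10.live = 14  [f.ok - 11]
21. n10.hot = "nw"  ["nw"]
22. n10.acc = -7  [-7]
23. n14.ok = 3  [terminal]
24. n15.tag = "pk"  [terminal]
25. n9.key = false  [S.sig == f.ok]
26. n9.live = 29  [S.live + 15]
27. n1.env = 25  [(if A₁.key then f.ok else A₀.live) + 11]
28. n1.pre = true  [A₁.key == false]
29. n16.acc = 0  [C.env - 25]
30. n16.hot = 19  [C.env * -2 + 69]
31. n17.lab = false  [terminal]
32. n18.idx = false  [A.acc > 0]
33. n18.depth = -1  [A.acc + A.hot - 20]
34. n19.pre = true  [terminal]
35. n21.wid = false  [terminal]
36. n22.ok = 1  [terminal]
37. n23.tag = "xw"  [terminal]
38. n20.env = 7  [f.ok + 6]
39. n20.pre = true  [g.wid == false]
40. n18.val = 15  [D.depth + 16]
41. n16.key = true  [A.hot > 18]
42. n16.live = 19  [A.acc + 19]
43. n0.sig = 8  [A.live + C.env - 36]
44. n0.live = -7  [A.live + C.env - 51]
45. n0.hot = "np"  ["np"]
46. n0.acc = 13  [C.env + A.live - 31]

13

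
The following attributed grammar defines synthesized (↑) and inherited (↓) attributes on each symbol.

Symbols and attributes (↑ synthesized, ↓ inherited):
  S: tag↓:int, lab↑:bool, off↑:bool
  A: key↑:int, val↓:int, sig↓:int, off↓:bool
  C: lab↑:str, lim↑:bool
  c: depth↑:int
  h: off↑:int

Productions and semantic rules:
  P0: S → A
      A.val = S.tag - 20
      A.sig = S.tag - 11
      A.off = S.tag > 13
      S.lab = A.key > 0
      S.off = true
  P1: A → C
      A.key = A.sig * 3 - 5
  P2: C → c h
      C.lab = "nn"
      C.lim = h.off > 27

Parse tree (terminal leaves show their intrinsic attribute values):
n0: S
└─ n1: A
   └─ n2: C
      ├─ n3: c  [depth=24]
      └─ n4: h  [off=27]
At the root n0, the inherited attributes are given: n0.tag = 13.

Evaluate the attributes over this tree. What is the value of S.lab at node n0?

1. n0.tag = 13  [given at root]
2. n1.val = -7  [S.tag - 20]
3. n1.sig = 2  [S.tag - 11]
4. n1.off = false  [S.tag > 13]
5. n3.depth = 24  [terminal]
6. n4.off = 27  [terminal]
7. n2.lab = "nn"  ["nn"]
8. n2.lim = false  [h.off > 27]
9. n1.key = 1  [A.sig * 3 - 5]
10. n0.lab = true  [A.key > 0]
11. n0.off = true  [true]

true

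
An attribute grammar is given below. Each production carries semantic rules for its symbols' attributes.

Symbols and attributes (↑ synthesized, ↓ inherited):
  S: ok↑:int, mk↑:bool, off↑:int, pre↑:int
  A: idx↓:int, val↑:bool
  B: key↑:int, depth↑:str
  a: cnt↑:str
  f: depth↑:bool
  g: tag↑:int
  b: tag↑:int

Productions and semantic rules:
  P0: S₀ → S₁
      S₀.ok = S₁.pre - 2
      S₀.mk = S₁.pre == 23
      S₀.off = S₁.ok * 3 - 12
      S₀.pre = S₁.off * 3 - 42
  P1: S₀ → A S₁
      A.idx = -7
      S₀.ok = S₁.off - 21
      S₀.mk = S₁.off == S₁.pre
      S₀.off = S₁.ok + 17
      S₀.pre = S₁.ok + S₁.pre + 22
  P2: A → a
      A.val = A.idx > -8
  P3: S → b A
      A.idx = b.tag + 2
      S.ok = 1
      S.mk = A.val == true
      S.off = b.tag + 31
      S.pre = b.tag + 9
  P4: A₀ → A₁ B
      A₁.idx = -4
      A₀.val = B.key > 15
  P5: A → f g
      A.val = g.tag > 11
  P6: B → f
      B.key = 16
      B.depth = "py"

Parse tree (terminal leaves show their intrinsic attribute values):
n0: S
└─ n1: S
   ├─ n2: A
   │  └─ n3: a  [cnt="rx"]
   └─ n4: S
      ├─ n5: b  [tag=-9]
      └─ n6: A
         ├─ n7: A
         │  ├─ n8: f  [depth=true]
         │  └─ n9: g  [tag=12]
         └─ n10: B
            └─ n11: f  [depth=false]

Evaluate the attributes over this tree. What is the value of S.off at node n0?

-9

1. n2.idx = -7  [-7]
2. n3.cnt = "rx"  [terminal]
3. n2.val = true  [A.idx > -8]
4. n5.tag = -9  [terminal]
5. n6.idx = -7  [b.tag + 2]
6. n7.idx = -4  [-4]
7. n8.depth = true  [terminal]
8. n9.tag = 12  [terminal]
9. n7.val = true  [g.tag > 11]
10. n11.depth = false  [terminal]
11. n10.key = 16  [16]
12. n10.depth = "py"  ["py"]
13. n6.val = true  [B.key > 15]
14. n4.ok = 1  [1]
15. n4.mk = true  [A.val == true]
16. n4.off = 22  [b.tag + 31]
17. n4.pre = 0  [b.tag + 9]
18. n1.ok = 1  [S₁.off - 21]
19. n1.mk = false  [S₁.off == S₁.pre]
20. n1.off = 18  [S₁.ok + 17]
21. n1.pre = 23  [S₁.ok + S₁.pre + 22]
22. n0.ok = 21  [S₁.pre - 2]
23. n0.mk = true  [S₁.pre == 23]
24. n0.off = -9  [S₁.ok * 3 - 12]
25. n0.pre = 12  [S₁.off * 3 - 42]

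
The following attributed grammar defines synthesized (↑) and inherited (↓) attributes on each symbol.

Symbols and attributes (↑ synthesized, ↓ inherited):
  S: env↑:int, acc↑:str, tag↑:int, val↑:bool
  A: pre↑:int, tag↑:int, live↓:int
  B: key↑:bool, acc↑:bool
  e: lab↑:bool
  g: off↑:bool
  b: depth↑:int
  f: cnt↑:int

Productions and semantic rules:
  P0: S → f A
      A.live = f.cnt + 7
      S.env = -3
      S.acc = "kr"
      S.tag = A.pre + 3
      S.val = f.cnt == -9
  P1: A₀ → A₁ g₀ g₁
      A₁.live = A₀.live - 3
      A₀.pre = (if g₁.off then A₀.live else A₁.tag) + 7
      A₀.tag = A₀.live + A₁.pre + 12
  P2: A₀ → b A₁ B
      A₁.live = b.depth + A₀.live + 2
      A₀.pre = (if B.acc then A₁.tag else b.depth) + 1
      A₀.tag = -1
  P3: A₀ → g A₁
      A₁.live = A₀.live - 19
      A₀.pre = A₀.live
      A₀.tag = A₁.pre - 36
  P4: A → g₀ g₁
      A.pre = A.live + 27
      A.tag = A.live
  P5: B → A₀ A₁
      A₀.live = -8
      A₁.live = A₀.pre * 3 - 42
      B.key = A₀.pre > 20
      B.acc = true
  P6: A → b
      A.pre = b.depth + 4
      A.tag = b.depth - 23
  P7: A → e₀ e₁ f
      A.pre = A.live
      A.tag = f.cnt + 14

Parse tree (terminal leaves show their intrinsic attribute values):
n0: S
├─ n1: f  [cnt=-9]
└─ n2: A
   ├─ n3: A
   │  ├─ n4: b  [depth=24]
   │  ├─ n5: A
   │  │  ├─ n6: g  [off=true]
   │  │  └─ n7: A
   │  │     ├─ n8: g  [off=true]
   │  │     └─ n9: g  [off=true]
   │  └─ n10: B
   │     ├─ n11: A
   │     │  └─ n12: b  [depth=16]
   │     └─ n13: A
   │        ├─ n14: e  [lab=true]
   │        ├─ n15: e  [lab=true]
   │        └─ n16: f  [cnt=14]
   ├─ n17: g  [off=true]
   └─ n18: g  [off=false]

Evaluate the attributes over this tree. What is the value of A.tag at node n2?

1. n1.cnt = -9  [terminal]
2. n2.live = -2  [f.cnt + 7]
3. n3.live = -5  [A₀.live - 3]
4. n4.depth = 24  [terminal]
5. n5.live = 21  [b.depth + A₀.live + 2]
6. n6.off = true  [terminal]
7. n7.live = 2  [A₀.live - 19]
8. n8.off = true  [terminal]
9. n9.off = true  [terminal]
10. n7.pre = 29  [A.live + 27]
11. n7.tag = 2  [A.live]
12. n5.pre = 21  [A₀.live]
13. n5.tag = -7  [A₁.pre - 36]
14. n11.live = -8  [-8]
15. n12.depth = 16  [terminal]
16. n11.pre = 20  [b.depth + 4]
17. n11.tag = -7  [b.depth - 23]
18. n13.live = 18  [A₀.pre * 3 - 42]
19. n14.lab = true  [terminal]
20. n15.lab = true  [terminal]
21. n16.cnt = 14  [terminal]
22. n13.pre = 18  [A.live]
23. n13.tag = 28  [f.cnt + 14]
24. n10.key = false  [A₀.pre > 20]
25. n10.acc = true  [true]
26. n3.pre = -6  [(if B.acc then A₁.tag else b.depth) + 1]
27. n3.tag = -1  [-1]
28. n17.off = true  [terminal]
29. n18.off = false  [terminal]
30. n2.pre = 6  [(if g₁.off then A₀.live else A₁.tag) + 7]
31. n2.tag = 4  [A₀.live + A₁.pre + 12]
32. n0.env = -3  [-3]
33. n0.acc = "kr"  ["kr"]
34. n0.tag = 9  [A.pre + 3]
35. n0.val = true  [f.cnt == -9]

4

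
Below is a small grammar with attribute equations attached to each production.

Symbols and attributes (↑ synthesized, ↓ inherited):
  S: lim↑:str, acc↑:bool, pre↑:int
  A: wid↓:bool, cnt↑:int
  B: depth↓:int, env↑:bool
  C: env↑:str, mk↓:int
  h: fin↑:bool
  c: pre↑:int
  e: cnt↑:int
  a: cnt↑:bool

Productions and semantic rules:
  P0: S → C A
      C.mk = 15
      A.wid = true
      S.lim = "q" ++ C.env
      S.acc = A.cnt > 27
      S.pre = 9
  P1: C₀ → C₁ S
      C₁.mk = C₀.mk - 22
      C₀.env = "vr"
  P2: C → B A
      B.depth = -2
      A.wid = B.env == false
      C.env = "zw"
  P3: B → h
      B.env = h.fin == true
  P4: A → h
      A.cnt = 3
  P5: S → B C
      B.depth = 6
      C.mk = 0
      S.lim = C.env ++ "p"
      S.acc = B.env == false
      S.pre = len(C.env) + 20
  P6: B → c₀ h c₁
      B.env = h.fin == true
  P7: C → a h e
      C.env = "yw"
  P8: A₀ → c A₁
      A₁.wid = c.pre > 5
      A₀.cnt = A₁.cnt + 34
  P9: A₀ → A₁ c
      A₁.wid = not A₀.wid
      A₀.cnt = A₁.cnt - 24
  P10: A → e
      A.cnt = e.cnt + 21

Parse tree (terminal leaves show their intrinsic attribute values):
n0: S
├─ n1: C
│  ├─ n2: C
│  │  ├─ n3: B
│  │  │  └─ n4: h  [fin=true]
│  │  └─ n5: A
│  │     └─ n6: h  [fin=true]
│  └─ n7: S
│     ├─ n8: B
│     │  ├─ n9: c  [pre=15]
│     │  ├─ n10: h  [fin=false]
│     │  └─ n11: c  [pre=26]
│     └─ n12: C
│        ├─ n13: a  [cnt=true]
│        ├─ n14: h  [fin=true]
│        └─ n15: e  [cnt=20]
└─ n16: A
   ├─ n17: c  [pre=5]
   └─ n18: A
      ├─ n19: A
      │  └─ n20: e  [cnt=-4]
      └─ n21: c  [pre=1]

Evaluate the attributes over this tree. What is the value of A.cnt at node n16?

1. n1.mk = 15  [15]
2. n2.mk = -7  [C₀.mk - 22]
3. n3.depth = -2  [-2]
4. n4.fin = true  [terminal]
5. n3.env = true  [h.fin == true]
6. n5.wid = false  [B.env == false]
7. n6.fin = true  [terminal]
8. n5.cnt = 3  [3]
9. n2.env = "zw"  ["zw"]
10. n8.depth = 6  [6]
11. n9.pre = 15  [terminal]
12. n10.fin = false  [terminal]
13. n11.pre = 26  [terminal]
14. n8.env = false  [h.fin == true]
15. n12.mk = 0  [0]
16. n13.cnt = true  [terminal]
17. n14.fin = true  [terminal]
18. n15.cnt = 20  [terminal]
19. n12.env = "yw"  ["yw"]
20. n7.lim = "ywp"  [C.env ++ "p"]
21. n7.acc = true  [B.env == false]
22. n7.pre = 22  [len(C.env) + 20]
23. n1.env = "vr"  ["vr"]
24. n16.wid = true  [true]
25. n17.pre = 5  [terminal]
26. n18.wid = false  [c.pre > 5]
27. n19.wid = true  [not A₀.wid]
28. n20.cnt = -4  [terminal]
29. n19.cnt = 17  [e.cnt + 21]
30. n21.pre = 1  [terminal]
31. n18.cnt = -7  [A₁.cnt - 24]
32. n16.cnt = 27  [A₁.cnt + 34]
33. n0.lim = "qvr"  ["q" ++ C.env]
34. n0.acc = false  [A.cnt > 27]
35. n0.pre = 9  [9]

27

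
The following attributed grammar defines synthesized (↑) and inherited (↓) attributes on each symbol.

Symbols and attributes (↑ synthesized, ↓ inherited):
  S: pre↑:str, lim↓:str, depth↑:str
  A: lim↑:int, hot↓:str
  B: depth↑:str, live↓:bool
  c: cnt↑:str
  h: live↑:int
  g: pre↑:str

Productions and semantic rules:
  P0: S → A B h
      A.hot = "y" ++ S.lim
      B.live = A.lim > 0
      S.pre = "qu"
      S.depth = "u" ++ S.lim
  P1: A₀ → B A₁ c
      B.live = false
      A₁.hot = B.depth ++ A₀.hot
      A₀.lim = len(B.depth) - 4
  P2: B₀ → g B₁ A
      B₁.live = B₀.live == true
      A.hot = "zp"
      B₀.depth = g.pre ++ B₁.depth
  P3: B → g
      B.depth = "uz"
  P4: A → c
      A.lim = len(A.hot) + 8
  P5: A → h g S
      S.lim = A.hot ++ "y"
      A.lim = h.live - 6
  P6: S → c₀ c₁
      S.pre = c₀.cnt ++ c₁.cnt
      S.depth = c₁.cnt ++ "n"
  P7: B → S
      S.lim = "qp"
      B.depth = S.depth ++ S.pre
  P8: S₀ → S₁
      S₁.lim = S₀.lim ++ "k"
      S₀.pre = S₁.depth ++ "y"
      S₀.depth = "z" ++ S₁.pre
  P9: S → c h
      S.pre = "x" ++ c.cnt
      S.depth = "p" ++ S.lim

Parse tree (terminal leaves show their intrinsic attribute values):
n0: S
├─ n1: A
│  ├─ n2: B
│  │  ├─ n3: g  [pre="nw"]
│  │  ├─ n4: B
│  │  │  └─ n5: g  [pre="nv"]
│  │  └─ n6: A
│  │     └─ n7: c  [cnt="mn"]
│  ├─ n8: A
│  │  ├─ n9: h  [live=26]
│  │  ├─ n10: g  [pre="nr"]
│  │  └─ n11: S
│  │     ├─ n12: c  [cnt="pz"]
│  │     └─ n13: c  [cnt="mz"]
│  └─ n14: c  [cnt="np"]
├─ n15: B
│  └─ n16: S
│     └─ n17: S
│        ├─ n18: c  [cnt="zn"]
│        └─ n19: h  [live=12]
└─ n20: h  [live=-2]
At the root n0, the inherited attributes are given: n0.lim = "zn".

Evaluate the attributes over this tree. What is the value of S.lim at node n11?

"nwuzyzny"

1. n0.lim = "zn"  [given at root]
2. n1.hot = "yzn"  ["y" ++ S.lim]
3. n2.live = false  [false]
4. n3.pre = "nw"  [terminal]
5. n4.live = false  [B₀.live == true]
6. n5.pre = "nv"  [terminal]
7. n4.depth = "uz"  ["uz"]
8. n6.hot = "zp"  ["zp"]
9. n7.cnt = "mn"  [terminal]
10. n6.lim = 10  [len(A.hot) + 8]
11. n2.depth = "nwuz"  [g.pre ++ B₁.depth]
12. n8.hot = "nwuzyzn"  [B.depth ++ A₀.hot]
13. n9.live = 26  [terminal]
14. n10.pre = "nr"  [terminal]
15. n11.lim = "nwuzyzny"  [A.hot ++ "y"]
16. n12.cnt = "pz"  [terminal]
17. n13.cnt = "mz"  [terminal]
18. n11.pre = "pzmz"  [c₀.cnt ++ c₁.cnt]
19. n11.depth = "mzn"  [c₁.cnt ++ "n"]
20. n8.lim = 20  [h.live - 6]
21. n14.cnt = "np"  [terminal]
22. n1.lim = 0  [len(B.depth) - 4]
23. n15.live = false  [A.lim > 0]
24. n16.lim = "qp"  ["qp"]
25. n17.lim = "qpk"  [S₀.lim ++ "k"]
26. n18.cnt = "zn"  [terminal]
27. n19.live = 12  [terminal]
28. n17.pre = "xzn"  ["x" ++ c.cnt]
29. n17.depth = "pqpk"  ["p" ++ S.lim]
30. n16.pre = "pqpky"  [S₁.depth ++ "y"]
31. n16.depth = "zxzn"  ["z" ++ S₁.pre]
32. n15.depth = "zxznpqpky"  [S.depth ++ S.pre]
33. n20.live = -2  [terminal]
34. n0.pre = "qu"  ["qu"]
35. n0.depth = "uzn"  ["u" ++ S.lim]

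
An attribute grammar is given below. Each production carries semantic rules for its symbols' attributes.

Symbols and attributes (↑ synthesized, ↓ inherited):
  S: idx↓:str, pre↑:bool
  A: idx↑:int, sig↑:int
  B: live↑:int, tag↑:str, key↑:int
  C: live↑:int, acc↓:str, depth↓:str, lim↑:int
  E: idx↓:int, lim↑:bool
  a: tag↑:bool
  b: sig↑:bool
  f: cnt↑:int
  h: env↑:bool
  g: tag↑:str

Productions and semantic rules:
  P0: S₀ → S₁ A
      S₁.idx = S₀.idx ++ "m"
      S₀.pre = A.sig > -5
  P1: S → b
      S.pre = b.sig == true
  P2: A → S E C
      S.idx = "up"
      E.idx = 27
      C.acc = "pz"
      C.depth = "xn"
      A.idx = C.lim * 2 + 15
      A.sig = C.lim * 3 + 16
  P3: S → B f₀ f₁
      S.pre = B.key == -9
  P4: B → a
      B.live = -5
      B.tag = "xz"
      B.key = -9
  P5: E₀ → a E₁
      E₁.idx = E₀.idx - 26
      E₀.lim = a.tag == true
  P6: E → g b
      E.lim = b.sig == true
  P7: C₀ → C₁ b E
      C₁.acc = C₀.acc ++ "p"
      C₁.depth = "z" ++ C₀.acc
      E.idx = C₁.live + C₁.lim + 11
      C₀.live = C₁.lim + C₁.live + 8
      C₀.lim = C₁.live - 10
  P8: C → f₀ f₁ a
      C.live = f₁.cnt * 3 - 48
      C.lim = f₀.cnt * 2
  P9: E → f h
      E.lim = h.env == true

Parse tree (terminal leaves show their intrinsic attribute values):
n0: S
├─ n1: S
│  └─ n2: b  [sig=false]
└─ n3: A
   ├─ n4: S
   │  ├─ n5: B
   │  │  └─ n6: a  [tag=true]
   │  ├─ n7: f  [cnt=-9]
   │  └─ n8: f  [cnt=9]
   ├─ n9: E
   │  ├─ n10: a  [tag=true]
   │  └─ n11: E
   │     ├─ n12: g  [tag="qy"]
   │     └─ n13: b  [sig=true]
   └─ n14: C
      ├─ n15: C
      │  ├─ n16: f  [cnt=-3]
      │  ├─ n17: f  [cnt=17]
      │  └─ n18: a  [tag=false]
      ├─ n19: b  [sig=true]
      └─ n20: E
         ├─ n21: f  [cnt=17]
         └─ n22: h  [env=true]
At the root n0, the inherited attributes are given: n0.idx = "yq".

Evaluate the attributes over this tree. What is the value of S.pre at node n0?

1. n0.idx = "yq"  [given at root]
2. n1.idx = "yqm"  [S₀.idx ++ "m"]
3. n2.sig = false  [terminal]
4. n1.pre = false  [b.sig == true]
5. n4.idx = "up"  ["up"]
6. n6.tag = true  [terminal]
7. n5.live = -5  [-5]
8. n5.tag = "xz"  ["xz"]
9. n5.key = -9  [-9]
10. n7.cnt = -9  [terminal]
11. n8.cnt = 9  [terminal]
12. n4.pre = true  [B.key == -9]
13. n9.idx = 27  [27]
14. n10.tag = true  [terminal]
15. n11.idx = 1  [E₀.idx - 26]
16. n12.tag = "qy"  [terminal]
17. n13.sig = true  [terminal]
18. n11.lim = true  [b.sig == true]
19. n9.lim = true  [a.tag == true]
20. n14.acc = "pz"  ["pz"]
21. n14.depth = "xn"  ["xn"]
22. n15.acc = "pzp"  [C₀.acc ++ "p"]
23. n15.depth = "zpz"  ["z" ++ C₀.acc]
24. n16.cnt = -3  [terminal]
25. n17.cnt = 17  [terminal]
26. n18.tag = false  [terminal]
27. n15.live = 3  [f₁.cnt * 3 - 48]
28. n15.lim = -6  [f₀.cnt * 2]
29. n19.sig = true  [terminal]
30. n20.idx = 8  [C₁.live + C₁.lim + 11]
31. n21.cnt = 17  [terminal]
32. n22.env = true  [terminal]
33. n20.lim = true  [h.env == true]
34. n14.live = 5  [C₁.lim + C₁.live + 8]
35. n14.lim = -7  [C₁.live - 10]
36. n3.idx = 1  [C.lim * 2 + 15]
37. n3.sig = -5  [C.lim * 3 + 16]
38. n0.pre = false  [A.sig > -5]

false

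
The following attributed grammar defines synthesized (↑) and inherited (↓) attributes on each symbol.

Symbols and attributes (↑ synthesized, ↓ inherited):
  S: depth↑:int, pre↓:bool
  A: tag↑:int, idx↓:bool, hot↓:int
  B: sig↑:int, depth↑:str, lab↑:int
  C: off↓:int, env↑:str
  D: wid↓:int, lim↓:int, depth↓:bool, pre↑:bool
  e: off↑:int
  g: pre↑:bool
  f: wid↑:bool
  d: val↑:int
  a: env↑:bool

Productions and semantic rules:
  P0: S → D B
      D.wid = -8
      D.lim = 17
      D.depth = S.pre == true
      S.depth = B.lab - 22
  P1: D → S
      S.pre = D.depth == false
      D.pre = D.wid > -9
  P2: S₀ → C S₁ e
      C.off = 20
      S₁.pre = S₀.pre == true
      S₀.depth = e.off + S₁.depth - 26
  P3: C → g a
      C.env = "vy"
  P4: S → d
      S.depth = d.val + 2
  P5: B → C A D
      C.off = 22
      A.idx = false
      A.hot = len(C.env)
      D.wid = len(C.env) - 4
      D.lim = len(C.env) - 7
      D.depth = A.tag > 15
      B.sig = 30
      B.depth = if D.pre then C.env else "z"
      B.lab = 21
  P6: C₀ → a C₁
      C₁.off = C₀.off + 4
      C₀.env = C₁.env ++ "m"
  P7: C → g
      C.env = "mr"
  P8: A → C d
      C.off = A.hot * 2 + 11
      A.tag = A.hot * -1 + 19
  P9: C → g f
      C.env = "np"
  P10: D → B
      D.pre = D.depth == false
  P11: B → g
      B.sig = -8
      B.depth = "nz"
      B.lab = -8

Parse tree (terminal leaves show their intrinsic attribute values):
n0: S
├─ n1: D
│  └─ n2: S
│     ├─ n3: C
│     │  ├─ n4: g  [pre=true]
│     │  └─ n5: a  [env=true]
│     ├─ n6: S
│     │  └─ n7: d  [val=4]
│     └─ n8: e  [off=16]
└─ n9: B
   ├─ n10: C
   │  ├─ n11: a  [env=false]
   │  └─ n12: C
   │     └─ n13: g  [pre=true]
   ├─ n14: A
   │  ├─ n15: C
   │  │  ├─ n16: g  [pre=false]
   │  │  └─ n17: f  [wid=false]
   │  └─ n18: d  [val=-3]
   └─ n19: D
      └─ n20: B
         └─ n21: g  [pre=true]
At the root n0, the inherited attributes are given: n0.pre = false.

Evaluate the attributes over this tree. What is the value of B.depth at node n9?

1. n0.pre = false  [given at root]
2. n1.wid = -8  [-8]
3. n1.lim = 17  [17]
4. n1.depth = false  [S.pre == true]
5. n2.pre = true  [D.depth == false]
6. n3.off = 20  [20]
7. n4.pre = true  [terminal]
8. n5.env = true  [terminal]
9. n3.env = "vy"  ["vy"]
10. n6.pre = true  [S₀.pre == true]
11. n7.val = 4  [terminal]
12. n6.depth = 6  [d.val + 2]
13. n8.off = 16  [terminal]
14. n2.depth = -4  [e.off + S₁.depth - 26]
15. n1.pre = true  [D.wid > -9]
16. n10.off = 22  [22]
17. n11.env = false  [terminal]
18. n12.off = 26  [C₀.off + 4]
19. n13.pre = true  [terminal]
20. n12.env = "mr"  ["mr"]
21. n10.env = "mrm"  [C₁.env ++ "m"]
22. n14.idx = false  [false]
23. n14.hot = 3  [len(C.env)]
24. n15.off = 17  [A.hot * 2 + 11]
25. n16.pre = false  [terminal]
26. n17.wid = false  [terminal]
27. n15.env = "np"  ["np"]
28. n18.val = -3  [terminal]
29. n14.tag = 16  [A.hot * -1 + 19]
30. n19.wid = -1  [len(C.env) - 4]
31. n19.lim = -4  [len(C.env) - 7]
32. n19.depth = true  [A.tag > 15]
33. n21.pre = true  [terminal]
34. n20.sig = -8  [-8]
35. n20.depth = "nz"  ["nz"]
36. n20.lab = -8  [-8]
37. n19.pre = false  [D.depth == false]
38. n9.sig = 30  [30]
39. n9.depth = "z"  [if D.pre then C.env else "z"]
40. n9.lab = 21  [21]
41. n0.depth = -1  [B.lab - 22]

"z"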